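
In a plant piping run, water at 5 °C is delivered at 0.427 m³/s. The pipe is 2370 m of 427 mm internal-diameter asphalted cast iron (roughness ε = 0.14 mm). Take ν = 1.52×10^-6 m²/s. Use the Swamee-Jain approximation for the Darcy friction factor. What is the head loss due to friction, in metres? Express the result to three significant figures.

h_f ≈ 40.6 m

V = 4Q/(πD²) = 4·0.427/(π·0.427²) = 2.982 m/s
Re = VD/ν = 2.982·0.427/1.52×10^-6 = 8.38×10^5 → turbulent
ε/D = 0.14/427 = 3.28×10^-4
Swamee-Jain: f = 0.01612
h_f = f(L/D)V²/(2g) = 0.01612·(2370/0.427)·2.982²/(2·9.81) = 40.55 m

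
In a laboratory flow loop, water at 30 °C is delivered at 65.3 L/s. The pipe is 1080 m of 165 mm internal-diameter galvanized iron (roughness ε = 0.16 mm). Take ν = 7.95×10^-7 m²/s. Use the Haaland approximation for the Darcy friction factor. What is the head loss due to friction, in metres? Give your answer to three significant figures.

h_f ≈ 62.1 m

V = 4Q/(πD²) = 4·0.0653/(π·0.165²) = 3.054 m/s
Re = VD/ν = 3.054·0.165/7.95×10^-7 = 6.34×10^5 → turbulent
ε/D = 0.16/165 = 9.70×10^-4
Haaland: f = 0.01995
h_f = f(L/D)V²/(2g) = 0.01995·(1080/0.165)·3.054²/(2·9.81) = 62.08 m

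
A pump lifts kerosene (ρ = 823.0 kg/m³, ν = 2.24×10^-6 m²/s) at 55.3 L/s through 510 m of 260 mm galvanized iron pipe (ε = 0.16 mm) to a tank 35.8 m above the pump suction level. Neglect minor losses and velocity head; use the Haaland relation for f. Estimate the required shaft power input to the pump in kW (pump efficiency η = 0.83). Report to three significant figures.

P_shaft ≈ 20.4 kW

V = 4Q/(πD²) = 1.042 m/s; Re = 1.21×10^5; ε/D = 6.15×10^-4; f = 0.02011
h_f = f(L/D)V²/2g = 2.181 m
Total head H = z + h_f = 35.8 + 2.181 = 37.98 m
P_hyd = ρgQH = 823.0·9.81·0.0553·37.98 = 16.96 kW
P_shaft = P_hyd/η = 16.96/0.83 = 20.43 kW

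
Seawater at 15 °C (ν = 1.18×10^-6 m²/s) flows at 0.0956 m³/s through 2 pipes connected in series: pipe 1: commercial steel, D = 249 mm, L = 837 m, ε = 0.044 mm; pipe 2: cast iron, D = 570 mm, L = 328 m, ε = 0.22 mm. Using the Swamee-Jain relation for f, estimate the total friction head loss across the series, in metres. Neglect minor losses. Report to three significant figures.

H ≈ 10.4 m

Pipe 1: V = 1.963 m/s, Re = 4.14×10^5, ε/D = 1.77×10^-4, f = 0.01557, h_1 = f(L/D)V²/2g = 10.28 m
Pipe 2: V = 0.3746 m/s, Re = 1.81×10^5, ε/D = 3.86×10^-4, f = 0.01850, h_2 = f(L/D)V²/2g = 0.07615 m
Series → Q common, losses add: H = Σh = 10.35 m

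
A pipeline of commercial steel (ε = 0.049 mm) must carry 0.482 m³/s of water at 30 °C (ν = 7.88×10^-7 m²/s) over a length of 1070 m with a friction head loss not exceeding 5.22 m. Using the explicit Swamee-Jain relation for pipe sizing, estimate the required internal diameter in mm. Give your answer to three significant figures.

D ≈ 556 mm

Swamee-Jain (Type III): D = 0.66·[ε^1.25·(LQ²/(gh_f))^4.75 + ν·Q^9.4·(L/(gh_f))^5.2]^0.04
LQ²/(gh_f) = 4.854; L/(gh_f) = 20.90
Term 1 = ε^1.25·(…)^4.75 = 0.00745; Term 2 = ν·Q^9.4·(…)^5.2 = 0.00605
D = 0.66·(0.00745 + 0.00605)^0.04 = 0.5556 m = 556 mm
Check: V = 1.99 m/s, Re = 1.40×10^6, f = 0.01297, h_f = 5.03 m ≈ 5.22 m ✓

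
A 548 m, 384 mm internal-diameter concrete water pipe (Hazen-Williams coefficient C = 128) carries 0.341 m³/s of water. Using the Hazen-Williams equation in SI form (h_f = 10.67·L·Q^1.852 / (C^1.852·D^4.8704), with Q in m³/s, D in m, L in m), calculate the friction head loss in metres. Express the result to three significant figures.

h_f = 10.67·548·0.341^1.852 / (128^1.852·0.384^4.8704) = 10.56 m

h_f ≈ 10.6 m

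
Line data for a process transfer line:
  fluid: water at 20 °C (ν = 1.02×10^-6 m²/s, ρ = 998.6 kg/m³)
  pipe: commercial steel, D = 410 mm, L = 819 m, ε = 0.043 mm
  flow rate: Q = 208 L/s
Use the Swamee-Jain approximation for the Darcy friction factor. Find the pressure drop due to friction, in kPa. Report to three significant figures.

V = 4Q/(πD²) = 4·0.208/(π·0.410²) = 1.575 m/s
Re = VD/ν = 1.575·0.410/1.02×10^-6 = 6.33×10^5 → turbulent
ε/D = 0.043/410 = 1.05×10^-4
Swamee-Jain: f = 0.01416
h_f = f(L/D)V²/(2g) = 0.01416·(819/0.410)·1.575²/(2·9.81) = 3.578 m
Δp = ρg·h_f = 998.6·9.81·3.578 = 35.05 kPa

Δp ≈ 35.1 kPa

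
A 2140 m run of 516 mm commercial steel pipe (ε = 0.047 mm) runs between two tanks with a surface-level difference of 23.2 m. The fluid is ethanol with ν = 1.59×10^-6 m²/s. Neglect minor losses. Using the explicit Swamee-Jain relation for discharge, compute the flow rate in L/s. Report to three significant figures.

Swamee-Jain (Type II): Q = -0.965·√(gD⁵h_f/L)·ln[ε/(3.7D) + √(3.17ν²L/(gD³h_f))]
√(gD⁵h_f/L) = √(9.81·0.516⁵·23.2/2140) = 0.06237
ε/(3.7D) = 2.46×10^-5; √(3.17ν²L/(gD³h_f)) = 2.34×10^-5
Q = -0.965·0.06237·ln(4.804×10^-5) = 0.5985 m³/s
Check: V = 2.86 m/s, Re = 9.29×10^5, f = 0.01346, h_f = 23.3 m ≈ 23.2 m ✓

Q ≈ 598 L/s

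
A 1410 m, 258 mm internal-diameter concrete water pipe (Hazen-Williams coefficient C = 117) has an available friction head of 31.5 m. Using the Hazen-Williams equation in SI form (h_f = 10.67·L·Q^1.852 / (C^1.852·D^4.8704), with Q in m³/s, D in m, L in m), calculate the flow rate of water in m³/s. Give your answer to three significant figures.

Q ≈ 0.119 m³/s

Rearranging: Q = [h_f·C^1.852·D^4.8704 / (10.67·L)]^(1/1.852)
Q = [31.5·117^1.852·0.258^4.8704 / (10.67·1410)]^0.540 = 0.1187 m³/s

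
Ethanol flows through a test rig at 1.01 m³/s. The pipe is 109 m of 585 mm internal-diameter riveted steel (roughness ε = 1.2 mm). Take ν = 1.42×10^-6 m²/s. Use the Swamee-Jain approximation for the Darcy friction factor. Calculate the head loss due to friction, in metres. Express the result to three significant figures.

h_f ≈ 3.19 m

V = 4Q/(πD²) = 4·1.01/(π·0.585²) = 3.758 m/s
Re = VD/ν = 3.758·0.585/1.42×10^-6 = 1.55×10^6 → turbulent
ε/D = 1.2/585 = 0.00205
Swamee-Jain: f = 0.02375
h_f = f(L/D)V²/(2g) = 0.02375·(109/0.585)·3.758²/(2·9.81) = 3.185 m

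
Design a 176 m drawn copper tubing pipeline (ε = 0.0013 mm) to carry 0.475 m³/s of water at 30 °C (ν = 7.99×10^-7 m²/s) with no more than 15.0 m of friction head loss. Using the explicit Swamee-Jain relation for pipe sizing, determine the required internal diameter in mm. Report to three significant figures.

Swamee-Jain (Type III): D = 0.66·[ε^1.25·(LQ²/(gh_f))^4.75 + ν·Q^9.4·(L/(gh_f))^5.2]^0.04
LQ²/(gh_f) = 0.2699; L/(gh_f) = 1.196
Term 1 = ε^1.25·(…)^4.75 = 8.72×10^-11; Term 2 = ν·Q^9.4·(…)^5.2 = 1.85×10^-9
D = 0.66·(8.72×10^-11 + 1.85×10^-9)^0.04 = 0.2958 m = 296 mm
Check: V = 6.91 m/s, Re = 2.56×10^6, f = 0.01017, h_f = 14.7 m ≈ 15.0 m ✓

D ≈ 296 mm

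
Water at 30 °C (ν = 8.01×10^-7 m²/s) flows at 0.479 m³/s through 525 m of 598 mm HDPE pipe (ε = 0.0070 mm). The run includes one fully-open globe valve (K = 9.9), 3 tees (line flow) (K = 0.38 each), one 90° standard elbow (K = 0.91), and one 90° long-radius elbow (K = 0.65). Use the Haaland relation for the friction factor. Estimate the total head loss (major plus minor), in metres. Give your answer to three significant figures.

H_L ≈ 3.35 m

V = 4Q/(πD²) = 1.705 m/s; V²/2g = 0.1482 m
Re = 1.27×10^6, ε/D = 1.17×10^-5 → f = 0.01138 (Haaland)
Major: h_f = f(L/D)·V²/2g = 0.01138·877.9·0.1482 = 1.481 m
Minor: ΣK = 12.6; h_m = ΣK·V²/2g = 1.868 m
Total H_L = 1.481 + 1.868 = 3.349 m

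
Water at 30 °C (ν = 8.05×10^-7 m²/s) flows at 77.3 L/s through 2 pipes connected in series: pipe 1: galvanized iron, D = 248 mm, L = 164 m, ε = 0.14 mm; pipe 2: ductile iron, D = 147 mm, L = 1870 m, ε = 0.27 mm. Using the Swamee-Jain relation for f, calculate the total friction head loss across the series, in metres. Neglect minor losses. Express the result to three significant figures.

Pipe 1: V = 1.600 m/s, Re = 4.93×10^5, ε/D = 5.65×10^-4, f = 0.01818, h_1 = f(L/D)V²/2g = 1.569 m
Pipe 2: V = 4.555 m/s, Re = 8.32×10^5, ε/D = 0.00184, f = 0.02322, h_2 = f(L/D)V²/2g = 312.3 m
Series → Q common, losses add: H = Σh = 313.9 m

H ≈ 314 m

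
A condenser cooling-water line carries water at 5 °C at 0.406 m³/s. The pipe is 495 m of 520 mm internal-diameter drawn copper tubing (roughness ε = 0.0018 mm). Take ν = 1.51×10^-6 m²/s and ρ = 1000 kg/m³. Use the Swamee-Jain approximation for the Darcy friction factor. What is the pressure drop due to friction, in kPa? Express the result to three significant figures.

Δp ≈ 21.8 kPa

V = 4Q/(πD²) = 4·0.406/(π·0.520²) = 1.912 m/s
Re = VD/ν = 1.912·0.520/1.51×10^-6 = 6.58×10^5 → turbulent
ε/D = 0.0018/520 = 3.46×10^-6
Swamee-Jain: f = 0.01254
h_f = f(L/D)V²/(2g) = 0.01254·(495/0.520)·1.912²/(2·9.81) = 2.223 m
Δp = ρg·h_f = 1000·9.81·2.223 = 21.81 kPa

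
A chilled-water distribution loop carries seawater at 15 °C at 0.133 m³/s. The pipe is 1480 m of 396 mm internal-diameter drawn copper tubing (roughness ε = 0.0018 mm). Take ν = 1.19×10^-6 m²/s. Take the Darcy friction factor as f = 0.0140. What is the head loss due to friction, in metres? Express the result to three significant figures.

h_f ≈ 3.11 m

V = 4Q/(πD²) = 4·0.133/(π·0.396²) = 1.080 m/s
h_f = f(L/D)V²/(2g) = 0.01400·(1480/0.396)·1.080²/(2·9.81) = 3.110 m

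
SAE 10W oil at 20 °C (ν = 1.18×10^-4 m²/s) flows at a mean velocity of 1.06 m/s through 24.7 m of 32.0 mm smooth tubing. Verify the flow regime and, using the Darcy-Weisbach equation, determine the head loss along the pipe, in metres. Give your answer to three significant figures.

Re = VD/ν = 1.06·0.03200/1.18×10^-4 = 287 → laminar (Re < 2300)
f = 64/Re = 0.2226
h_f = f(L/D)V²/(2g) = 0.2226·(24.7/0.03200)·1.06²/(2·9.81) = 9.842 m

h_f ≈ 9.84 m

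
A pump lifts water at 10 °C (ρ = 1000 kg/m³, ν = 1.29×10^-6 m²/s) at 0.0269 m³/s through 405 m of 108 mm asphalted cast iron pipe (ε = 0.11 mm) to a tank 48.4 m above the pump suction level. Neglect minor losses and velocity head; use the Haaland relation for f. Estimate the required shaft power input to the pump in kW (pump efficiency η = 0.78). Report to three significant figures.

V = 4Q/(πD²) = 2.936 m/s; Re = 2.46×10^5; ε/D = 0.00102; f = 0.02077
h_f = f(L/D)V²/2g = 34.24 m
Total head H = z + h_f = 48.4 + 34.24 = 82.64 m
P_hyd = ρgQH = 1000·9.81·0.0269·82.64 = 21.81 kW
P_shaft = P_hyd/η = 21.81/0.78 = 27.96 kW

P_shaft ≈ 28.0 kW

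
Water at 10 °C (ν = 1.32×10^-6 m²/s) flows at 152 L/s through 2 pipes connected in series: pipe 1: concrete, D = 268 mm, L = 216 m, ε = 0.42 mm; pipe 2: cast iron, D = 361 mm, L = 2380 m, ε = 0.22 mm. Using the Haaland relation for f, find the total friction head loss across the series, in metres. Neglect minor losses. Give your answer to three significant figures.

H ≈ 20.3 m

Pipe 1: V = 2.695 m/s, Re = 5.47×10^5, ε/D = 0.00157, f = 0.02237, h_1 = f(L/D)V²/2g = 6.671 m
Pipe 2: V = 1.485 m/s, Re = 4.06×10^5, ε/D = 6.09×10^-4, f = 0.01840, h_2 = f(L/D)V²/2g = 13.63 m
Series → Q common, losses add: H = Σh = 20.30 m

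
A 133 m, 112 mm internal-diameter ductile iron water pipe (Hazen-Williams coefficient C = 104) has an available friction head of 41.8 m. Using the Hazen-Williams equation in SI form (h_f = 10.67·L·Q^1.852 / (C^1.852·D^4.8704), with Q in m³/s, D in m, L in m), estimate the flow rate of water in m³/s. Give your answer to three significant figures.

Rearranging: Q = [h_f·C^1.852·D^4.8704 / (10.67·L)]^(1/1.852)
Q = [41.8·104^1.852·0.112^4.8704 / (10.67·133)]^0.540 = 0.04899 m³/s

Q ≈ 0.0490 m³/s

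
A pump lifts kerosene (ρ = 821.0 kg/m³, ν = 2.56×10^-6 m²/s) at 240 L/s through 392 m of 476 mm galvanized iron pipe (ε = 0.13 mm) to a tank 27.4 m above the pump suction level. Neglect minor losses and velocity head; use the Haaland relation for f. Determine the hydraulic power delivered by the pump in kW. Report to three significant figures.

P_hyd ≈ 55.5 kW

V = 4Q/(πD²) = 1.349 m/s; Re = 2.51×10^5; ε/D = 2.73×10^-4; f = 0.01691
h_f = f(L/D)V²/2g = 1.291 m
Total head H = z + h_f = 27.4 + 1.291 = 28.69 m
P_hyd = ρgQH = 821.0·9.81·0.240·28.69 = 55.46 kW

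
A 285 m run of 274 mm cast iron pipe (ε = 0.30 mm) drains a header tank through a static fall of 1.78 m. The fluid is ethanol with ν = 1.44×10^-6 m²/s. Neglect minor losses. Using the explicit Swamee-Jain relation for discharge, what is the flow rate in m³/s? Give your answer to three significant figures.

Swamee-Jain (Type II): Q = -0.965·√(gD⁵h_f/L)·ln[ε/(3.7D) + √(3.17ν²L/(gD³h_f))]
√(gD⁵h_f/L) = √(9.81·0.274⁵·1.78/285) = 0.009727
ε/(3.7D) = 2.96×10^-4; √(3.17ν²L/(gD³h_f)) = 7.22×10^-5
Q = -0.965·0.009727·ln(3.681×10^-4) = 0.07422 m³/s
Check: V = 1.26 m/s, Re = 2.40×10^5, f = 0.02135, h_f = 1.79 m ≈ 1.78 m ✓

Q ≈ 0.0742 m³/s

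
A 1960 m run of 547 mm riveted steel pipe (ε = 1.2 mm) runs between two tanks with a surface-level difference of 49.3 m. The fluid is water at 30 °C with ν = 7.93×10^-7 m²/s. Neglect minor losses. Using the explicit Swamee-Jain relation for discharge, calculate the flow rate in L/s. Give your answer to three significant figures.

Q ≈ 787 L/s

Swamee-Jain (Type II): Q = -0.965·√(gD⁵h_f/L)·ln[ε/(3.7D) + √(3.17ν²L/(gD³h_f))]
√(gD⁵h_f/L) = √(9.81·0.547⁵·49.3/1960) = 0.1099
ε/(3.7D) = 5.93×10^-4; √(3.17ν²L/(gD³h_f)) = 7.03×10^-6
Q = -0.965·0.1099·ln(5.999×10^-4) = 0.7870 m³/s
Check: V = 3.35 m/s, Re = 2.31×10^6, f = 0.02412, h_f = 49.4 m ≈ 49.3 m ✓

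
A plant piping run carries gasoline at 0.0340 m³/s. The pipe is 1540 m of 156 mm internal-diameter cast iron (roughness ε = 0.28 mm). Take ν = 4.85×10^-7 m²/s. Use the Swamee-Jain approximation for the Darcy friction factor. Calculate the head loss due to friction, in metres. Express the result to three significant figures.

V = 4Q/(πD²) = 4·0.0340/(π·0.156²) = 1.779 m/s
Re = VD/ν = 1.779·0.156/4.85×10^-7 = 5.72×10^5 → turbulent
ε/D = 0.28/156 = 0.00179
Swamee-Jain: f = 0.02321
h_f = f(L/D)V²/(2g) = 0.02321·(1540/0.156)·1.779²/(2·9.81) = 36.96 m

h_f ≈ 37.0 m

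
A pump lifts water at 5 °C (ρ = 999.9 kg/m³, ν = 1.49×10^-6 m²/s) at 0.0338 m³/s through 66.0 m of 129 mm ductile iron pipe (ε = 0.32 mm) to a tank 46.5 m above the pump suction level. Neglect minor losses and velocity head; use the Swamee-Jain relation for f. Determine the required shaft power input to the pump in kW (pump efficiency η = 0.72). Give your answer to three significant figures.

V = 4Q/(πD²) = 2.586 m/s; Re = 2.24×10^5; ε/D = 0.00248; f = 0.02568
h_f = f(L/D)V²/2g = 4.479 m
Total head H = z + h_f = 46.5 + 4.479 = 50.98 m
P_hyd = ρgQH = 999.9·9.81·0.0338·50.98 = 16.90 kW
P_shaft = P_hyd/η = 16.90/0.72 = 23.47 kW

P_shaft ≈ 23.5 kW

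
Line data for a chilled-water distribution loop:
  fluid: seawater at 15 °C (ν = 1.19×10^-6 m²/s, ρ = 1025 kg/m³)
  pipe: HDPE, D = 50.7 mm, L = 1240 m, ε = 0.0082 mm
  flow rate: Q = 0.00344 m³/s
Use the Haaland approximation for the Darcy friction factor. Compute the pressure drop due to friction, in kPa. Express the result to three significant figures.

V = 4Q/(πD²) = 4·0.00344/(π·0.0507²) = 1.704 m/s
Re = VD/ν = 1.704·0.0507/1.19×10^-6 = 7.26×10^4 → turbulent
ε/D = 0.0082/50.7 = 1.62×10^-4
Haaland: f = 0.01968
h_f = f(L/D)V²/(2g) = 0.01968·(1240/0.0507)·1.704²/(2·9.81) = 71.22 m
Δp = ρg·h_f = 1025·9.81·71.22 = 716.1 kPa

Δp ≈ 716 kPa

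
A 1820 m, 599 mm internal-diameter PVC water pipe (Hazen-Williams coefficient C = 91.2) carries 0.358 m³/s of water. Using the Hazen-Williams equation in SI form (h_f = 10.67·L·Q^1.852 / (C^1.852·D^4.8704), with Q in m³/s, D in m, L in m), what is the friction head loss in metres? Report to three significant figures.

h_f ≈ 8.24 m

h_f = 10.67·1820·0.358^1.852 / (91.2^1.852·0.599^4.8704) = 8.244 m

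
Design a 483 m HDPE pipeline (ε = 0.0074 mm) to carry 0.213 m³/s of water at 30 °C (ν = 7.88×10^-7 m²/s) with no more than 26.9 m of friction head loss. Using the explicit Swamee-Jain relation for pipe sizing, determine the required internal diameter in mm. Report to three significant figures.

D ≈ 241 mm

Swamee-Jain (Type III): D = 0.66·[ε^1.25·(LQ²/(gh_f))^4.75 + ν·Q^9.4·(L/(gh_f))^5.2]^0.04
LQ²/(gh_f) = 0.08304; L/(gh_f) = 1.830
Term 1 = ε^1.25·(…)^4.75 = 2.84×10^-12; Term 2 = ν·Q^9.4·(…)^5.2 = 8.88×10^-12
D = 0.66·(2.84×10^-12 + 8.88×10^-12)^0.04 = 0.2412 m = 241 mm
Check: V = 4.66 m/s, Re = 1.43×10^6, f = 0.01179, h_f = 26.2 m ≈ 26.9 m ✓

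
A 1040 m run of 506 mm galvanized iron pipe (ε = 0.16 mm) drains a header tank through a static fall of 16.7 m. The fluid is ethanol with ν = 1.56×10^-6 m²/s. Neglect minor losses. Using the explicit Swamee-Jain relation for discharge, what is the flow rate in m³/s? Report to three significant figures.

Swamee-Jain (Type II): Q = -0.965·√(gD⁵h_f/L)·ln[ε/(3.7D) + √(3.17ν²L/(gD³h_f))]
√(gD⁵h_f/L) = √(9.81·0.506⁵·16.7/1040) = 0.07229
ε/(3.7D) = 8.55×10^-5; √(3.17ν²L/(gD³h_f)) = 1.94×10^-5
Q = -0.965·0.07229·ln(1.049×10^-4) = 0.6391 m³/s
Check: V = 3.18 m/s, Re = 1.03×10^6, f = 0.01588, h_f = 16.8 m ≈ 16.7 m ✓

Q ≈ 0.639 m³/s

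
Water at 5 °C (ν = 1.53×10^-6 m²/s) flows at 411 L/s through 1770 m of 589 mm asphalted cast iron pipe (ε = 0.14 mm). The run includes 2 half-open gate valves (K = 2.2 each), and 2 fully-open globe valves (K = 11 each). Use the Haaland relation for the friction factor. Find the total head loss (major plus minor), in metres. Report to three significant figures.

H_L ≈ 8.45 m

V = 4Q/(πD²) = 1.508 m/s; V²/2g = 0.1160 m
Re = 5.81×10^5, ε/D = 2.38×10^-4 → f = 0.01547 (Haaland)
Major: h_f = f(L/D)·V²/2g = 0.01547·3005·0.1160 = 5.390 m
Minor: ΣK = 26.4; h_m = ΣK·V²/2g = 3.062 m
Total H_L = 5.390 + 3.062 = 8.451 m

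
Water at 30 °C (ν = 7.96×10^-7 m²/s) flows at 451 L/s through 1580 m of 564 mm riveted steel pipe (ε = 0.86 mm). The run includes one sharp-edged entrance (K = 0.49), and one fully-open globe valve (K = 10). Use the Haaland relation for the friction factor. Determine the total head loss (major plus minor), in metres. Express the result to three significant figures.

V = 4Q/(πD²) = 1.805 m/s; V²/2g = 0.1661 m
Re = 1.28×10^6, ε/D = 0.00152 → f = 0.02202 (Haaland)
Major: h_f = f(L/D)·V²/2g = 0.02202·2801·0.1661 = 10.24 m
Minor: ΣK = 10.5; h_m = ΣK·V²/2g = 1.742 m
Total H_L = 10.24 + 1.742 = 11.99 m

H_L ≈ 12.0 m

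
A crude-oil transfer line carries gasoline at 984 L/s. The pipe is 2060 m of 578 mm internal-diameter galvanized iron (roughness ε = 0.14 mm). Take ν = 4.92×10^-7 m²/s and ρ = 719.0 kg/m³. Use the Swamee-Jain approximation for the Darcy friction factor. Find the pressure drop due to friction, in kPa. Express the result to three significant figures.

Δp ≈ 262 kPa

V = 4Q/(πD²) = 4·0.984/(π·0.578²) = 3.750 m/s
Re = VD/ν = 3.750·0.578/4.92×10^-7 = 4.41×10^6 → turbulent
ε/D = 0.14/578 = 2.42×10^-4
Swamee-Jain: f = 0.01455
h_f = f(L/D)V²/(2g) = 0.01455·(2060/0.578)·3.750²/(2·9.81) = 37.16 m
Δp = ρg·h_f = 719.0·9.81·37.16 = 262.1 kPa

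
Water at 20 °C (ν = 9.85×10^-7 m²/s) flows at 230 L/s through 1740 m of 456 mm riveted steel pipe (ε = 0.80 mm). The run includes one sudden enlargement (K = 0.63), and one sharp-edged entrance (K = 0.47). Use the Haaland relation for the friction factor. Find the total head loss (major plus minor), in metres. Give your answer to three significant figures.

H_L ≈ 8.96 m

V = 4Q/(πD²) = 1.408 m/s; V²/2g = 0.1011 m
Re = 6.52×10^5, ε/D = 0.00175 → f = 0.02294 (Haaland)
Major: h_f = f(L/D)·V²/2g = 0.02294·3816·0.1011 = 8.850 m
Minor: ΣK = 1.10; h_m = ΣK·V²/2g = 0.1112 m
Total H_L = 8.850 + 0.1112 = 8.961 m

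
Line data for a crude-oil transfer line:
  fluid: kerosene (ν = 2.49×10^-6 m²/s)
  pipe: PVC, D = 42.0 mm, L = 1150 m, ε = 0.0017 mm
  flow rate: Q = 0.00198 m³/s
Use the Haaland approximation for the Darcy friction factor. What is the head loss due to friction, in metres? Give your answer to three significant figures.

V = 4Q/(πD²) = 4·0.00198/(π·0.0420²) = 1.429 m/s
Re = VD/ν = 1.429·0.0420/2.49×10^-6 = 2.41×10^4 → turbulent
ε/D = 0.0017/42.0 = 4.05×10^-5
Haaland: f = 0.02465
h_f = f(L/D)V²/(2g) = 0.02465·(1150/0.0420)·1.429²/(2·9.81) = 70.26 m

h_f ≈ 70.3 m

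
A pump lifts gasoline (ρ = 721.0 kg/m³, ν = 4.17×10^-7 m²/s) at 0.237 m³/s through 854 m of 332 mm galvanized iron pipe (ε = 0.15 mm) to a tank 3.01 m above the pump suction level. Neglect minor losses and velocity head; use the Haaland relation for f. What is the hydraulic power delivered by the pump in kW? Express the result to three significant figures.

P_hyd ≈ 32.4 kW

V = 4Q/(πD²) = 2.738 m/s; Re = 2.18×10^6; ε/D = 4.52×10^-4; f = 0.01658
h_f = f(L/D)V²/2g = 16.29 m
Total head H = z + h_f = 3.01 + 16.29 = 19.30 m
P_hyd = ρgQH = 721.0·9.81·0.237·19.30 = 32.36 kW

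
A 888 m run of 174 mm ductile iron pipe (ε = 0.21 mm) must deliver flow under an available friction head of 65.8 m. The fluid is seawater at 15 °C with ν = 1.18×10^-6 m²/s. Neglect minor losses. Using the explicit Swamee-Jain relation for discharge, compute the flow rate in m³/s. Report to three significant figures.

Swamee-Jain (Type II): Q = -0.965·√(gD⁵h_f/L)·ln[ε/(3.7D) + √(3.17ν²L/(gD³h_f))]
√(gD⁵h_f/L) = √(9.81·0.174⁵·65.8/888) = 0.01077
ε/(3.7D) = 3.26×10^-4; √(3.17ν²L/(gD³h_f)) = 3.40×10^-5
Q = -0.965·0.01077·ln(3.601×10^-4) = 0.08239 m³/s
Check: V = 3.46 m/s, Re = 5.11×10^5, f = 0.02120, h_f = 66.2 m ≈ 65.8 m ✓

Q ≈ 0.0824 m³/s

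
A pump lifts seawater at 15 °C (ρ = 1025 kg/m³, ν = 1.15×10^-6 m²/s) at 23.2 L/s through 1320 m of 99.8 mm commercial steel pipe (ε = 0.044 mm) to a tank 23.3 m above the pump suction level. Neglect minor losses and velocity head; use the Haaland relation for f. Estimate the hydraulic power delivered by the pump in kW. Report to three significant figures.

V = 4Q/(πD²) = 2.966 m/s; Re = 2.57×10^5; ε/D = 4.41×10^-4; f = 0.01793
h_f = f(L/D)V²/2g = 106.3 m
Total head H = z + h_f = 23.3 + 106.3 = 129.6 m
P_hyd = ρgQH = 1025·9.81·0.0232·129.6 = 30.23 kW

P_hyd ≈ 30.2 kW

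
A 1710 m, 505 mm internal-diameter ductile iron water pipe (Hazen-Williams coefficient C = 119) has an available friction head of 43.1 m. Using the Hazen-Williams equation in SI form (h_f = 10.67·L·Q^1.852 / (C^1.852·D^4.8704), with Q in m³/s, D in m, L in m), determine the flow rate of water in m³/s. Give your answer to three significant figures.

Q ≈ 0.753 m³/s

Rearranging: Q = [h_f·C^1.852·D^4.8704 / (10.67·L)]^(1/1.852)
Q = [43.1·119^1.852·0.505^4.8704 / (10.67·1710)]^0.540 = 0.7533 m³/s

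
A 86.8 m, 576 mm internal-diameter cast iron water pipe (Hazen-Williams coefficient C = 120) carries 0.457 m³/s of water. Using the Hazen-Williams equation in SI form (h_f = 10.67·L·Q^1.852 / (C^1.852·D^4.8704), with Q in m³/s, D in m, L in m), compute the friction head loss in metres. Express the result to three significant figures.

h_f = 10.67·86.8·0.457^1.852 / (120^1.852·0.576^4.8704) = 0.4498 m

h_f ≈ 0.450 m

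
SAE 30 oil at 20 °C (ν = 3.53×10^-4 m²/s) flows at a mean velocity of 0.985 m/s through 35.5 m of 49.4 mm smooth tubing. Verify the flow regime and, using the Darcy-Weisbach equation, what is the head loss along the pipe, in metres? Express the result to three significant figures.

Re = VD/ν = 0.985·0.04940/3.53×10^-4 = 138 → laminar (Re < 2300)
f = 64/Re = 0.4643
h_f = f(L/D)V²/(2g) = 0.4643·(35.5/0.04940)·0.985²/(2·9.81) = 16.50 m

h_f ≈ 16.5 m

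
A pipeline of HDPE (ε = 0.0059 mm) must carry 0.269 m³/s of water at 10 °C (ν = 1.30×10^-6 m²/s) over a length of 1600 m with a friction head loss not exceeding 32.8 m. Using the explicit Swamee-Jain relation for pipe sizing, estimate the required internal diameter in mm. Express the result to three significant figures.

D ≈ 328 mm

Swamee-Jain (Type III): D = 0.66·[ε^1.25·(LQ²/(gh_f))^4.75 + ν·Q^9.4·(L/(gh_f))^5.2]^0.04
LQ²/(gh_f) = 0.3598; L/(gh_f) = 4.973
Term 1 = ε^1.25·(…)^4.75 = 2.26×10^-9; Term 2 = ν·Q^9.4·(…)^5.2 = 2.38×10^-8
D = 0.66·(2.26×10^-9 + 2.38×10^-8)^0.04 = 0.3282 m = 328 mm
Check: V = 3.18 m/s, Re = 8.03×10^5, f = 0.01243, h_f = 31.2 m ≈ 32.8 m ✓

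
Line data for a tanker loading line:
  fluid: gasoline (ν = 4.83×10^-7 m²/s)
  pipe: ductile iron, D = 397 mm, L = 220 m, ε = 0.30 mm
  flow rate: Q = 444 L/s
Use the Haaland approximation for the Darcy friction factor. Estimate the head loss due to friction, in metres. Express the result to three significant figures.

V = 4Q/(πD²) = 4·0.444/(π·0.397²) = 3.587 m/s
Re = VD/ν = 3.587·0.397/4.83×10^-7 = 2.95×10^6 → turbulent
ε/D = 0.30/397 = 7.56×10^-4
Haaland: f = 0.01851
h_f = f(L/D)V²/(2g) = 0.01851·(220/0.397)·3.587²/(2·9.81) = 6.727 m

h_f ≈ 6.73 m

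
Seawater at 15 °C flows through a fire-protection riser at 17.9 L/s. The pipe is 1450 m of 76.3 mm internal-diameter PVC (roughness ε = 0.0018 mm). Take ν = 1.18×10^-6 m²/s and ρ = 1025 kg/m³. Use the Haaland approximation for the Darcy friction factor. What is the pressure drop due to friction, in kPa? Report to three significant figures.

Δp ≈ 2240 kPa

V = 4Q/(πD²) = 4·0.0179/(π·0.0763²) = 3.915 m/s
Re = VD/ν = 3.915·0.0763/1.18×10^-6 = 2.53×10^5 → turbulent
ε/D = 0.0018/76.3 = 2.36×10^-5
Haaland: f = 0.01499
h_f = f(L/D)V²/(2g) = 0.01499·(1450/0.0763)·3.915²/(2·9.81) = 222.5 m
Δp = ρg·h_f = 1025·9.81·222.5 = 2237 kPa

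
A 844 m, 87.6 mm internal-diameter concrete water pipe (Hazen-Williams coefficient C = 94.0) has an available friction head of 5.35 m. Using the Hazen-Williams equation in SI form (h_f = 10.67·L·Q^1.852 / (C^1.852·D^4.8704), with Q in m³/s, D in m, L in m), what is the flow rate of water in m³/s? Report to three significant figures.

Q ≈ 0.00282 m³/s

Rearranging: Q = [h_f·C^1.852·D^4.8704 / (10.67·L)]^(1/1.852)
Q = [5.35·94.0^1.852·0.0876^4.8704 / (10.67·844)]^0.540 = 0.002819 m³/s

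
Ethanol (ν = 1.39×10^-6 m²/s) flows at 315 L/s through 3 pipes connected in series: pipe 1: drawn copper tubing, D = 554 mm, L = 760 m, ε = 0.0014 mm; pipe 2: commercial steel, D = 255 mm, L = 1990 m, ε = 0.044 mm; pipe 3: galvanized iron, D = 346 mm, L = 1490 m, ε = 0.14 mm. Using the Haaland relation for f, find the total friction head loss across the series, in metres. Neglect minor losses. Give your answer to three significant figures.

H ≈ 257 m

Pipe 1: V = 1.307 m/s, Re = 5.21×10^5, ε/D = 2.53×10^-6, f = 0.01300, h_1 = f(L/D)V²/2g = 1.552 m
Pipe 2: V = 6.168 m/s, Re = 1.13×10^6, ε/D = 1.73×10^-4, f = 0.01419, h_2 = f(L/D)V²/2g = 214.7 m
Pipe 3: V = 3.350 m/s, Re = 8.34×10^5, ε/D = 4.05×10^-4, f = 0.01657, h_3 = f(L/D)V²/2g = 40.83 m
Series → Q common, losses add: H = Σh = 257.1 m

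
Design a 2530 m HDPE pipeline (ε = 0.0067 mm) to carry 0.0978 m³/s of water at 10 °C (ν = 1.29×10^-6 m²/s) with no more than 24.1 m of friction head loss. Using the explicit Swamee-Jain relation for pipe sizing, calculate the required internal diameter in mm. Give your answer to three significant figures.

D ≈ 263 mm

Swamee-Jain (Type III): D = 0.66·[ε^1.25·(LQ²/(gh_f))^4.75 + ν·Q^9.4·(L/(gh_f))^5.2]^0.04
LQ²/(gh_f) = 0.1024; L/(gh_f) = 10.70
Term 1 = ε^1.25·(…)^4.75 = 6.77×10^-12; Term 2 = ν·Q^9.4·(…)^5.2 = 9.39×10^-11
D = 0.66·(6.77×10^-12 + 9.39×10^-11)^0.04 = 0.2628 m = 263 mm
Check: V = 1.80 m/s, Re = 3.67×10^5, f = 0.01418, h_f = 22.6 m ≈ 24.1 m ✓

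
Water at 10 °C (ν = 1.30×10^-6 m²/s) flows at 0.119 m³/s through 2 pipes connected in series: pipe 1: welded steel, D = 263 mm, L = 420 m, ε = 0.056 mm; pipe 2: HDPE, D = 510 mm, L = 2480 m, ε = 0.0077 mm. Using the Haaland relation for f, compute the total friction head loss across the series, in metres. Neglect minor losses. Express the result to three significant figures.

Pipe 1: V = 2.191 m/s, Re = 4.43×10^5, ε/D = 2.13×10^-4, f = 0.01556, h_1 = f(L/D)V²/2g = 6.079 m
Pipe 2: V = 0.5825 m/s, Re = 2.29×10^5, ε/D = 1.51×10^-5, f = 0.01521, h_2 = f(L/D)V²/2g = 1.279 m
Series → Q common, losses add: H = Σh = 7.358 m

H ≈ 7.36 m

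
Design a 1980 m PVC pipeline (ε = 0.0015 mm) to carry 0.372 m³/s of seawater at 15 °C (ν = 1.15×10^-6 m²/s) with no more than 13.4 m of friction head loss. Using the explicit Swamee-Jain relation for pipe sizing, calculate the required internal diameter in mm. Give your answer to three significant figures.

Swamee-Jain (Type III): D = 0.66·[ε^1.25·(LQ²/(gh_f))^4.75 + ν·Q^9.4·(L/(gh_f))^5.2]^0.04
LQ²/(gh_f) = 2.084; L/(gh_f) = 15.06
Term 1 = ε^1.25·(…)^4.75 = 1.72×10^-6; Term 2 = ν·Q^9.4·(…)^5.2 = 1.41×10^-4
D = 0.66·(1.72×10^-6 + 1.41×10^-4)^0.04 = 0.4631 m = 463 mm
Check: V = 2.21 m/s, Re = 8.89×10^5, f = 0.01192, h_f = 12.7 m ≈ 13.4 m ✓

D ≈ 463 mm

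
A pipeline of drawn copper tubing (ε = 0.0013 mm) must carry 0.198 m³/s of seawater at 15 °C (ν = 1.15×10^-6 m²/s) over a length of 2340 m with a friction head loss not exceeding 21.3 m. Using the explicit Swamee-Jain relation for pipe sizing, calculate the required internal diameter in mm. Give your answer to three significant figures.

D ≈ 344 mm

Swamee-Jain (Type III): D = 0.66·[ε^1.25·(LQ²/(gh_f))^4.75 + ν·Q^9.4·(L/(gh_f))^5.2]^0.04
LQ²/(gh_f) = 0.4390; L/(gh_f) = 11.20
Term 1 = ε^1.25·(…)^4.75 = 8.80×10^-10; Term 2 = ν·Q^9.4·(…)^5.2 = 8.04×10^-8
D = 0.66·(8.80×10^-10 + 8.04×10^-8)^0.04 = 0.3435 m = 344 mm
Check: V = 2.14 m/s, Re = 6.38×10^5, f = 0.01261, h_f = 20.0 m ≈ 21.3 m ✓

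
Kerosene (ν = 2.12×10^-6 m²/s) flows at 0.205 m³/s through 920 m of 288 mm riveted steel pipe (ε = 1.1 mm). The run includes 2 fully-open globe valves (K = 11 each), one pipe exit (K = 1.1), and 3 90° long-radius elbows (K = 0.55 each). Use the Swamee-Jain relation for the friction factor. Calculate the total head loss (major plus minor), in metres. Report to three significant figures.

H_L ≈ 58.3 m

V = 4Q/(πD²) = 3.147 m/s; V²/2g = 0.5047 m
Re = 4.27×10^5, ε/D = 0.00382 → f = 0.02842 (Swamee-Jain)
Major: h_f = f(L/D)·V²/2g = 0.02842·3194·0.5047 = 45.82 m
Minor: ΣK = 24.8; h_m = ΣK·V²/2g = 12.49 m
Total H_L = 45.82 + 12.49 = 58.31 m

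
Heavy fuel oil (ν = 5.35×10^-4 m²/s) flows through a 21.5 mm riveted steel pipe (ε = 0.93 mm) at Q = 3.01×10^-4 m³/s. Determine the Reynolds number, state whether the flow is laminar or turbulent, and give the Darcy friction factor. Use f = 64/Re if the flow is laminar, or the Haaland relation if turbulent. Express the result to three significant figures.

Re ≈ 33.3; laminar; f = 64/Re ≈ 1.92

V = 4Q/(πD²) = 0.8291 m/s
Re = VD/ν = 0.8291·0.0215/5.35×10^-4 = 33.3
Re < 2300 → laminar → f = 64/Re = 1.921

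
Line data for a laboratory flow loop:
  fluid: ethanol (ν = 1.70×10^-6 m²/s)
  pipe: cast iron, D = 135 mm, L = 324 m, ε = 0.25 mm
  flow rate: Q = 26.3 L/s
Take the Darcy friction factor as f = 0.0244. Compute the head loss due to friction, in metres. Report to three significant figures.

h_f ≈ 10.1 m

V = 4Q/(πD²) = 4·0.0263/(π·0.135²) = 1.837 m/s
h_f = f(L/D)V²/(2g) = 0.02440·(324/0.135)·1.837²/(2·9.81) = 10.08 m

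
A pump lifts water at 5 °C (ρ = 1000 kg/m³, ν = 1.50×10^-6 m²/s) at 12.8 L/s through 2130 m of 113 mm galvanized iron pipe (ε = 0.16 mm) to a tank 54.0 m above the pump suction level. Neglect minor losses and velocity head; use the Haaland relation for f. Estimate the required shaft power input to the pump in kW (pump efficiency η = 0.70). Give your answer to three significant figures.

P_shaft ≈ 16.3 kW

V = 4Q/(πD²) = 1.276 m/s; Re = 9.62×10^4; ε/D = 0.00142; f = 0.02338
h_f = f(L/D)V²/2g = 36.60 m
Total head H = z + h_f = 54.0 + 36.60 = 90.60 m
P_hyd = ρgQH = 1000·9.81·0.0128·90.60 = 11.38 kW
P_shaft = P_hyd/η = 11.38/0.70 = 16.25 kW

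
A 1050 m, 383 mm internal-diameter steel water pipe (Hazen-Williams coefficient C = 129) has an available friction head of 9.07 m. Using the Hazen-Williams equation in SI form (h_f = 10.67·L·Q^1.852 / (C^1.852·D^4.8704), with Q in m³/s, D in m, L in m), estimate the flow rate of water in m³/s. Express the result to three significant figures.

Q ≈ 0.221 m³/s

Rearranging: Q = [h_f·C^1.852·D^4.8704 / (10.67·L)]^(1/1.852)
Q = [9.07·129^1.852·0.383^4.8704 / (10.67·1050)]^0.540 = 0.2213 m³/s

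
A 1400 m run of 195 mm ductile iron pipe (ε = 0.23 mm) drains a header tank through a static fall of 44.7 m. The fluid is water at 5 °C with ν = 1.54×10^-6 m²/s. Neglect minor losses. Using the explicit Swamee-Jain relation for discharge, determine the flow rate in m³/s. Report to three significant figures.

Q ≈ 0.0715 m³/s

Swamee-Jain (Type II): Q = -0.965·√(gD⁵h_f/L)·ln[ε/(3.7D) + √(3.17ν²L/(gD³h_f))]
√(gD⁵h_f/L) = √(9.81·0.195⁵·44.7/1400) = 0.009397
ε/(3.7D) = 3.19×10^-4; √(3.17ν²L/(gD³h_f)) = 5.69×10^-5
Q = -0.965·0.009397·ln(3.757×10^-4) = 0.07152 m³/s
Check: V = 2.39 m/s, Re = 3.03×10^5, f = 0.02145, h_f = 45.0 m ≈ 44.7 m ✓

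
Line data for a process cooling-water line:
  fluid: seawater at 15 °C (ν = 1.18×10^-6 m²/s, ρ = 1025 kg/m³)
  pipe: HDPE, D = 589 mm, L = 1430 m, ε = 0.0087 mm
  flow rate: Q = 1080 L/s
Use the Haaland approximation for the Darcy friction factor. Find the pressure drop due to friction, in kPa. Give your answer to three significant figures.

V = 4Q/(πD²) = 4·1.08/(π·0.589²) = 3.964 m/s
Re = VD/ν = 3.964·0.589/1.18×10^-6 = 1.98×10^6 → turbulent
ε/D = 0.0087/589 = 1.48×10^-5
Haaland: f = 0.01080
h_f = f(L/D)V²/(2g) = 0.01080·(1430/0.589)·3.964²/(2·9.81) = 20.99 m
Δp = ρg·h_f = 1025·9.81·20.99 = 211.1 kPa

Δp ≈ 211 kPa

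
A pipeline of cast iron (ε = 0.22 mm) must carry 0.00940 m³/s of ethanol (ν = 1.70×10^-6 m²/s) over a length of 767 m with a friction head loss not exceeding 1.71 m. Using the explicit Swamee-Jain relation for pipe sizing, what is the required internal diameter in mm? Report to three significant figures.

D ≈ 155 mm

Swamee-Jain (Type III): D = 0.66·[ε^1.25·(LQ²/(gh_f))^4.75 + ν·Q^9.4·(L/(gh_f))^5.2]^0.04
LQ²/(gh_f) = 0.004040; L/(gh_f) = 45.72
Term 1 = ε^1.25·(…)^4.75 = 1.14×10^-16; Term 2 = ν·Q^9.4·(…)^5.2 = 6.46×10^-17
D = 0.66·(1.14×10^-16 + 6.46×10^-17)^0.04 = 0.1548 m = 155 mm
Check: V = 0.500 m/s, Re = 4.55×10^4, f = 0.02563, h_f = 1.62 m ≈ 1.71 m ✓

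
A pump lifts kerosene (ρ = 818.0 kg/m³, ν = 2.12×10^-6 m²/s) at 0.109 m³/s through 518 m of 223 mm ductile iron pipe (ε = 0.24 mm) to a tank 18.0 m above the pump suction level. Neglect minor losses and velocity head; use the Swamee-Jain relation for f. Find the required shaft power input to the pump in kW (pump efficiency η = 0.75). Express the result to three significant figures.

P_shaft ≈ 43.7 kW

V = 4Q/(πD²) = 2.791 m/s; Re = 2.94×10^5; ε/D = 0.00108; f = 0.02108
h_f = f(L/D)V²/2g = 19.44 m
Total head H = z + h_f = 18.0 + 19.44 = 37.44 m
P_hyd = ρgQH = 818.0·9.81·0.109·37.44 = 32.74 kW
P_shaft = P_hyd/η = 32.74/0.75 = 43.66 kW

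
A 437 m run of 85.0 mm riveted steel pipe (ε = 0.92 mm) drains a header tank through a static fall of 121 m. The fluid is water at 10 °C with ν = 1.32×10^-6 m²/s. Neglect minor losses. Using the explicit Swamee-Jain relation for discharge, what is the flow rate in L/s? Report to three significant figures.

Swamee-Jain (Type II): Q = -0.965·√(gD⁵h_f/L)·ln[ε/(3.7D) + √(3.17ν²L/(gD³h_f))]
√(gD⁵h_f/L) = √(9.81·0.0850⁵·121/437) = 0.003472
ε/(3.7D) = 0.00293; √(3.17ν²L/(gD³h_f)) = 5.75×10^-5
Q = -0.965·0.003472·ln(0.002983) = 0.01948 m³/s
Check: V = 3.43 m/s, Re = 2.21×10^5, f = 0.03934, h_f = 121 m ≈ 121 m ✓

Q ≈ 19.5 L/s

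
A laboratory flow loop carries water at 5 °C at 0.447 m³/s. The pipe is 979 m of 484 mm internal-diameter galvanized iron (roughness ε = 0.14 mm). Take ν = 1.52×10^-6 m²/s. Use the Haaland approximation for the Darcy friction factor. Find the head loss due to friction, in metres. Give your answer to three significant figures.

V = 4Q/(πD²) = 4·0.447/(π·0.484²) = 2.430 m/s
Re = VD/ν = 2.430·0.484/1.52×10^-6 = 7.74×10^5 → turbulent
ε/D = 0.14/484 = 2.89×10^-4
Haaland: f = 0.01568
h_f = f(L/D)V²/(2g) = 0.01568·(979/0.484)·2.430²/(2·9.81) = 9.540 m

h_f ≈ 9.54 m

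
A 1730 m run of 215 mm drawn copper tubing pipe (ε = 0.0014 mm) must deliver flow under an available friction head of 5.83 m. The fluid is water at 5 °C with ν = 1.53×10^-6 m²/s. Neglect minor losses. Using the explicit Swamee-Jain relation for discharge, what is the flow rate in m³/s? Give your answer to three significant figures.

Q ≈ 0.0331 m³/s

Swamee-Jain (Type II): Q = -0.965·√(gD⁵h_f/L)·ln[ε/(3.7D) + √(3.17ν²L/(gD³h_f))]
√(gD⁵h_f/L) = √(9.81·0.215⁵·5.83/1730) = 0.003897
ε/(3.7D) = 1.76×10^-6; √(3.17ν²L/(gD³h_f)) = 1.50×10^-4
Q = -0.965·0.003897·ln(1.520×10^-4) = 0.03306 m³/s
Check: V = 0.911 m/s, Re = 1.28×10^5, f = 0.01702, h_f = 5.79 m ≈ 5.83 m ✓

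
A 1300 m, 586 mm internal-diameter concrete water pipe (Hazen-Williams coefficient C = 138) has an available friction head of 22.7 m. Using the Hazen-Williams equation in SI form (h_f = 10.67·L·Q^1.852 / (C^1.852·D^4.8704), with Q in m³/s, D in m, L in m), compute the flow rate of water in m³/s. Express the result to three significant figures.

Rearranging: Q = [h_f·C^1.852·D^4.8704 / (10.67·L)]^(1/1.852)
Q = [22.7·138^1.852·0.586^4.8704 / (10.67·1300)]^0.540 = 1.060 m³/s

Q ≈ 1.06 m³/s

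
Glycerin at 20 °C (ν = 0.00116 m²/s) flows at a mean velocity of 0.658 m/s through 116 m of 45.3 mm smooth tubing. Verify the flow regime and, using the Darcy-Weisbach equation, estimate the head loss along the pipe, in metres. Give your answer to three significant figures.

Re = VD/ν = 0.658·0.04530/0.00116 = 25.7 → laminar (Re < 2300)
f = 64/Re = 2.491
h_f = f(L/D)V²/(2g) = 2.491·(116/0.04530)·0.658²/(2·9.81) = 140.7 m

h_f ≈ 141 m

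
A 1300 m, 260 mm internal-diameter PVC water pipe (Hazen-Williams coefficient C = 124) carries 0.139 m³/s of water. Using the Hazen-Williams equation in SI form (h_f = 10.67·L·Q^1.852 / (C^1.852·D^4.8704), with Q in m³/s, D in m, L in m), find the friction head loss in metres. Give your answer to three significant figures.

h_f ≈ 33.7 m

h_f = 10.67·1300·0.139^1.852 / (124^1.852·0.260^4.8704) = 33.67 m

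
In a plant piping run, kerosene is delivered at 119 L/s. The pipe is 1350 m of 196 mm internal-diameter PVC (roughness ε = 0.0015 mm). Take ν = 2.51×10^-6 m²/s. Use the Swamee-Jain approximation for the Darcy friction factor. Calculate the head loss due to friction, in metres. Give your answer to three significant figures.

V = 4Q/(πD²) = 4·0.119/(π·0.196²) = 3.944 m/s
Re = VD/ν = 3.944·0.196/2.51×10^-6 = 3.08×10^5 → turbulent
ε/D = 0.0015/196 = 7.65×10^-6
Swamee-Jain: f = 0.01440
h_f = f(L/D)V²/(2g) = 0.01440·(1350/0.196)·3.944²/(2·9.81) = 78.61 m

h_f ≈ 78.6 m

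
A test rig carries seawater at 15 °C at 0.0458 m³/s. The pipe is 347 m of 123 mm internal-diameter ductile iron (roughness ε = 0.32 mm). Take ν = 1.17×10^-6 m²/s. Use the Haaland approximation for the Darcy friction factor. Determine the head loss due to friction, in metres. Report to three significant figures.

h_f ≈ 54.5 m

V = 4Q/(πD²) = 4·0.0458/(π·0.123²) = 3.854 m/s
Re = VD/ν = 3.854·0.123/1.17×10^-6 = 4.05×10^5 → turbulent
ε/D = 0.32/123 = 0.00260
Haaland: f = 0.02553
h_f = f(L/D)V²/(2g) = 0.02553·(347/0.123)·3.854²/(2·9.81) = 54.54 m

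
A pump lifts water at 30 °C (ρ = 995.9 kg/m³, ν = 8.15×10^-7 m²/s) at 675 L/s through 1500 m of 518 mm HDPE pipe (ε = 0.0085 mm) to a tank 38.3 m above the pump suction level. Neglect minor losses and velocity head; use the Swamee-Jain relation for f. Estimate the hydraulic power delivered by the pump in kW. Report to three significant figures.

P_hyd ≈ 362 kW

V = 4Q/(πD²) = 3.203 m/s; Re = 2.04×10^6; ε/D = 1.64×10^-5; f = 0.01093
h_f = f(L/D)V²/2g = 16.55 m
Total head H = z + h_f = 38.3 + 16.55 = 54.85 m
P_hyd = ρgQH = 995.9·9.81·0.675·54.85 = 361.7 kW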